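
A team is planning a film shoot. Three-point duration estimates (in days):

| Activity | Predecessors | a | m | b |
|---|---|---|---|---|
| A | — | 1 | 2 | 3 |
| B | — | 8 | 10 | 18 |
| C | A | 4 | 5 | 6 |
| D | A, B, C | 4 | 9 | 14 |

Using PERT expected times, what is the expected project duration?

te_A = (1 + 4·2 + 3)/6 = 12/6 = 2
te_B = (8 + 4·10 + 18)/6 = 66/6 = 11
te_C = (4 + 4·5 + 6)/6 = 30/6 = 5
te_D = (4 + 4·9 + 14)/6 = 54/6 = 9

Forward pass:
ES_A = 0; EF_A = 2
ES_B = 0; EF_B = 11
ES_C = 2; EF_C = 2+5 = 7
ES_D = max(EF_A=2, EF_B=11, EF_C=7) = 11; EF_D = 11+9 = 20
Expected project duration μ = 20 days. Critical path: B → D.

20 days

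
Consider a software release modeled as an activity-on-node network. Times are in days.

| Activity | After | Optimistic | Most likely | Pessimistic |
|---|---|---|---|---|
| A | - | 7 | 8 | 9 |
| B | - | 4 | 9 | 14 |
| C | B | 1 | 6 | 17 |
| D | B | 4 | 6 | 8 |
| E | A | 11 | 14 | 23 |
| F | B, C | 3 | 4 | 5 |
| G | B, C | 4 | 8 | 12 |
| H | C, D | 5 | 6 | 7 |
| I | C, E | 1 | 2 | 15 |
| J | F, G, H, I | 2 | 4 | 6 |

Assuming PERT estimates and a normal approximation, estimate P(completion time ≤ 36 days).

0.943

te_A = (7 + 4·8 + 9)/6 = 48/6 = 8; σ²_A = ((9−7)/6)² = 0.111
te_B = (4 + 4·9 + 14)/6 = 54/6 = 9; σ²_B = ((14−4)/6)² = 2.778
te_C = (1 + 4·6 + 17)/6 = 42/6 = 7; σ²_C = ((17−1)/6)² = 7.111
te_D = (4 + 4·6 + 8)/6 = 36/6 = 6; σ²_D = ((8−4)/6)² = 0.444
te_E = (11 + 4·14 + 23)/6 = 90/6 = 15; σ²_E = ((23−11)/6)² = 4.000
te_F = (3 + 4·4 + 5)/6 = 24/6 = 4; σ²_F = ((5−3)/6)² = 0.111
te_G = (4 + 4·8 + 12)/6 = 48/6 = 8; σ²_G = ((12−4)/6)² = 1.778
te_H = (5 + 4·6 + 7)/6 = 36/6 = 6; σ²_H = ((7−5)/6)² = 0.111
te_I = (1 + 4·2 + 15)/6 = 24/6 = 4; σ²_I = ((15−1)/6)² = 5.444
te_J = (2 + 4·4 + 6)/6 = 24/6 = 4; σ²_J = ((6−2)/6)² = 0.444

Forward pass:
ES_A = 0; EF_A = 8
ES_B = 0; EF_B = 9
ES_C = 9; EF_C = 9+7 = 16
ES_D = 9; EF_D = 9+6 = 15
ES_E = 8; EF_E = 8+15 = 23
ES_F = max(EF_B=9, EF_C=16) = 16; EF_F = 16+4 = 20
ES_G = max(EF_B=9, EF_C=16) = 16; EF_G = 16+8 = 24
ES_H = max(EF_C=16, EF_D=15) = 16; EF_H = 16+6 = 22
ES_I = max(EF_C=16, EF_E=23) = 23; EF_I = 23+4 = 27
ES_J = max(EF_F=20, EF_G=24, EF_H=22, EF_I=27) = 27; EF_J = 27+4 = 31
Expected project duration μ = 31 days. Critical path: A → E → I → J.

Variance along critical path = 0.111 + 4.000 + 5.444 + 0.444 = 10.000; σ = √10.000 = 3.162 days.
Z = (36 − 31) / 3.162 = 1.581
P(T ≤ 36) = Φ(1.581) ≈ 0.943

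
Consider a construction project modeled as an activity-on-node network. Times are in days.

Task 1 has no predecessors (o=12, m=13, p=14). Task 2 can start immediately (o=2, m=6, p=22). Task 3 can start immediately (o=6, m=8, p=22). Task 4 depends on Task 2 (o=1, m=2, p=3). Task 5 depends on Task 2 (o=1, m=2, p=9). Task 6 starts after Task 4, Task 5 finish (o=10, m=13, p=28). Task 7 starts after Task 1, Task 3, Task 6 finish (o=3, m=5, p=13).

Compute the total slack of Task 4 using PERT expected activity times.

te_Task 1 = (12 + 4·13 + 14)/6 = 78/6 = 13
te_Task 2 = (2 + 4·6 + 22)/6 = 48/6 = 8
te_Task 3 = (6 + 4·8 + 22)/6 = 60/6 = 10
te_Task 4 = (1 + 4·2 + 3)/6 = 12/6 = 2
te_Task 5 = (1 + 4·2 + 9)/6 = 18/6 = 3
te_Task 6 = (10 + 4·13 + 28)/6 = 90/6 = 15
te_Task 7 = (3 + 4·5 + 13)/6 = 36/6 = 6

Forward pass:
ES_Task 1 = 0; EF_Task 1 = 13
ES_Task 2 = 0; EF_Task 2 = 8
ES_Task 3 = 0; EF_Task 3 = 10
ES_Task 4 = 8; EF_Task 4 = 8+2 = 10
ES_Task 5 = 8; EF_Task 5 = 8+3 = 11
ES_Task 6 = max(EF_Task 4=10, EF_Task 5=11) = 11; EF_Task 6 = 11+15 = 26
ES_Task 7 = max(EF_Task 1=13, EF_Task 3=10, EF_Task 6=26) = 26; EF_Task 7 = 26+6 = 32
Expected project duration μ = 32 days. Critical path: Task 2 → Task 5 → Task 6 → Task 7.

Backward pass:
LF_Task 7 = 32; LS_Task 7 = 32−6 = 26
LF_Task 6 = LS_Task 7 = 26; LS_Task 6 = 26−15 = 11
LF_Task 5 = LS_Task 6 = 11; LS_Task 5 = 11−3 = 8
LF_Task 4 = LS_Task 6 = 11; LS_Task 4 = 11−2 = 9
LF_Task 3 = LS_Task 7 = 26; LS_Task 3 = 26−10 = 16
LF_Task 2 = min(LS_Task 4=9, LS_Task 5=8) = 8; LS_Task 2 = 8−8 = 0
LF_Task 1 = LS_Task 7 = 26; LS_Task 1 = 26−13 = 13
Slack_Task 4 = LS_Task 4 − ES_Task 4 = 9 − 8 = 1

1 days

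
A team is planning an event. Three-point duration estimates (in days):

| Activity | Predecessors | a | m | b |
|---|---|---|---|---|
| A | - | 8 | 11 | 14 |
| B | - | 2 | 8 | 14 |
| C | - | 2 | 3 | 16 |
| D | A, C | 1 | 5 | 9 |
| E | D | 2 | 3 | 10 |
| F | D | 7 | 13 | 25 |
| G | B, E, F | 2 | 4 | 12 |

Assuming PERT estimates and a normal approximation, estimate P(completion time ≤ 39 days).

0.853

te_A = (8 + 4·11 + 14)/6 = 66/6 = 11; σ²_A = ((14−8)/6)² = 1.000
te_B = (2 + 4·8 + 14)/6 = 48/6 = 8; σ²_B = ((14−2)/6)² = 4.000
te_C = (2 + 4·3 + 16)/6 = 30/6 = 5; σ²_C = ((16−2)/6)² = 5.444
te_D = (1 + 4·5 + 9)/6 = 30/6 = 5; σ²_D = ((9−1)/6)² = 1.778
te_E = (2 + 4·3 + 10)/6 = 24/6 = 4; σ²_E = ((10−2)/6)² = 1.778
te_F = (7 + 4·13 + 25)/6 = 84/6 = 14; σ²_F = ((25−7)/6)² = 9.000
te_G = (2 + 4·4 + 12)/6 = 30/6 = 5; σ²_G = ((12−2)/6)² = 2.778

Forward pass:
ES_A = 0; EF_A = 11
ES_B = 0; EF_B = 8
ES_C = 0; EF_C = 5
ES_D = max(EF_A=11, EF_C=5) = 11; EF_D = 11+5 = 16
ES_E = 16; EF_E = 16+4 = 20
ES_F = 16; EF_F = 16+14 = 30
ES_G = max(EF_B=8, EF_E=20, EF_F=30) = 30; EF_G = 30+5 = 35
Expected project duration μ = 35 days. Critical path: A → D → F → G.

Variance along critical path = 1.000 + 1.778 + 9.000 + 2.778 = 14.556; σ = √14.556 = 3.815 days.
Z = (39 − 35) / 3.815 = 1.048
P(T ≤ 39) = Φ(1.048) ≈ 0.853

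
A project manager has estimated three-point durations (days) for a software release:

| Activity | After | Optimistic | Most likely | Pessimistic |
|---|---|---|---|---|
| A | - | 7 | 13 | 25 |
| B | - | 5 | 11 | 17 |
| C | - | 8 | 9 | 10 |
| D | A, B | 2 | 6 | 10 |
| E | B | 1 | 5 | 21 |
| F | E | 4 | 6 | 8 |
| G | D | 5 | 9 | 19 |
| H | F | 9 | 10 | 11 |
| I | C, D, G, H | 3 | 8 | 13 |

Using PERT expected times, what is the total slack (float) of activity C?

te_A = (7 + 4·13 + 25)/6 = 84/6 = 14
te_B = (5 + 4·11 + 17)/6 = 66/6 = 11
te_C = (8 + 4·9 + 10)/6 = 54/6 = 9
te_D = (2 + 4·6 + 10)/6 = 36/6 = 6
te_E = (1 + 4·5 + 21)/6 = 42/6 = 7
te_F = (4 + 4·6 + 8)/6 = 36/6 = 6
te_G = (5 + 4·9 + 19)/6 = 60/6 = 10
te_H = (9 + 4·10 + 11)/6 = 60/6 = 10
te_I = (3 + 4·8 + 13)/6 = 48/6 = 8

Forward pass:
ES_A = 0; EF_A = 14
ES_B = 0; EF_B = 11
ES_C = 0; EF_C = 9
ES_D = max(EF_A=14, EF_B=11) = 14; EF_D = 14+6 = 20
ES_E = 11; EF_E = 11+7 = 18
ES_F = 18; EF_F = 18+6 = 24
ES_G = 20; EF_G = 20+10 = 30
ES_H = 24; EF_H = 24+10 = 34
ES_I = max(EF_C=9, EF_D=20, EF_G=30, EF_H=34) = 34; EF_I = 34+8 = 42
Expected project duration μ = 42 days. Critical path: B → E → F → H → I.

Backward pass:
LF_I = 42; LS_I = 42−8 = 34
LF_H = LS_I = 34; LS_H = 34−10 = 24
LF_G = LS_I = 34; LS_G = 34−10 = 24
LF_F = LS_H = 24; LS_F = 24−6 = 18
LF_E = LS_F = 18; LS_E = 18−7 = 11
LF_D = min(LS_G=24, LS_I=34) = 24; LS_D = 24−6 = 18
LF_C = LS_I = 34; LS_C = 34−9 = 25
LF_B = min(LS_D=18, LS_E=11) = 11; LS_B = 11−11 = 0
LF_A = LS_D = 18; LS_A = 18−14 = 4
Slack_C = LS_C − ES_C = 25 − 0 = 25

25 days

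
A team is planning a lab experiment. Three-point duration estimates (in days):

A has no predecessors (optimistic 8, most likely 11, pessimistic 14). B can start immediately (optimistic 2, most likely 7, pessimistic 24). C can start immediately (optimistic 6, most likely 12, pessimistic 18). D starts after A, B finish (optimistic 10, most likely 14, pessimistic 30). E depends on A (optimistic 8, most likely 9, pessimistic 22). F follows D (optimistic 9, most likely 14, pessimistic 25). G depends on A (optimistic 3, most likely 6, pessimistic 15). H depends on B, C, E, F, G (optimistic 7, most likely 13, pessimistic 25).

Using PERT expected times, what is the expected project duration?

te_A = (8 + 4·11 + 14)/6 = 66/6 = 11
te_B = (2 + 4·7 + 24)/6 = 54/6 = 9
te_C = (6 + 4·12 + 18)/6 = 72/6 = 12
te_D = (10 + 4·14 + 30)/6 = 96/6 = 16
te_E = (8 + 4·9 + 22)/6 = 66/6 = 11
te_F = (9 + 4·14 + 25)/6 = 90/6 = 15
te_G = (3 + 4·6 + 15)/6 = 42/6 = 7
te_H = (7 + 4·13 + 25)/6 = 84/6 = 14

Forward pass:
ES_A = 0; EF_A = 11
ES_B = 0; EF_B = 9
ES_C = 0; EF_C = 12
ES_D = max(EF_A=11, EF_B=9) = 11; EF_D = 11+16 = 27
ES_E = 11; EF_E = 11+11 = 22
ES_F = 27; EF_F = 27+15 = 42
ES_G = 11; EF_G = 11+7 = 18
ES_H = max(EF_B=9, EF_C=12, EF_E=22, EF_F=42, EF_G=18) = 42; EF_H = 42+14 = 56
Expected project duration μ = 56 days. Critical path: A → D → F → H.

56 days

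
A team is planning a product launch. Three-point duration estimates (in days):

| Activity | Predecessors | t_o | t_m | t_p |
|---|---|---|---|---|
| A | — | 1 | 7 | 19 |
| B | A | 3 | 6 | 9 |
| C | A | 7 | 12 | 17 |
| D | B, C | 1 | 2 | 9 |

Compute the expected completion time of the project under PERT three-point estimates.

23 days

te_A = (1 + 4·7 + 19)/6 = 48/6 = 8
te_B = (3 + 4·6 + 9)/6 = 36/6 = 6
te_C = (7 + 4·12 + 17)/6 = 72/6 = 12
te_D = (1 + 4·2 + 9)/6 = 18/6 = 3

Forward pass:
ES_A = 0; EF_A = 8
ES_B = 8; EF_B = 8+6 = 14
ES_C = 8; EF_C = 8+12 = 20
ES_D = max(EF_B=14, EF_C=20) = 20; EF_D = 20+3 = 23
Expected project duration μ = 23 days. Critical path: A → C → D.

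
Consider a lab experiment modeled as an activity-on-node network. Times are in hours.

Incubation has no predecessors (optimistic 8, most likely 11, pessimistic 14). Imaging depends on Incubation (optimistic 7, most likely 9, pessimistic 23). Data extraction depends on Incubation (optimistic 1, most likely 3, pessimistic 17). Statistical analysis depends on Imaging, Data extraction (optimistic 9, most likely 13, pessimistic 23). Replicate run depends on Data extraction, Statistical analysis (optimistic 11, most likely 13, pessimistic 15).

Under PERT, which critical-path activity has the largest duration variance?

Imaging

te_Incubation = (8 + 4·11 + 14)/6 = 66/6 = 11; σ²_Incubation = ((14−8)/6)² = 1.000
te_Imaging = (7 + 4·9 + 23)/6 = 66/6 = 11; σ²_Imaging = ((23−7)/6)² = 7.111
te_Data extraction = (1 + 4·3 + 17)/6 = 30/6 = 5; σ²_Data extraction = ((17−1)/6)² = 7.111
te_Statistical analysis = (9 + 4·13 + 23)/6 = 84/6 = 14; σ²_Statistical analysis = ((23−9)/6)² = 5.444
te_Replicate run = (11 + 4·13 + 15)/6 = 78/6 = 13; σ²_Replicate run = ((15−11)/6)² = 0.444

Forward pass:
ES_Incubation = 0; EF_Incubation = 11
ES_Imaging = 11; EF_Imaging = 11+11 = 22
ES_Data extraction = 11; EF_Data extraction = 11+5 = 16
ES_Statistical analysis = max(EF_Imaging=22, EF_Data extraction=16) = 22; EF_Statistical analysis = 22+14 = 36
ES_Replicate run = max(EF_Data extraction=16, EF_Statistical analysis=36) = 36; EF_Replicate run = 36+13 = 49
Expected project duration μ = 49 hours. Critical path: Incubation → Imaging → Statistical analysis → Replicate run.

Variances on critical path: σ²_Incubation=1.000, σ²_Imaging=7.111, σ²_Statistical analysis=5.444, σ²_Replicate run=0.444.
Largest is σ²_Imaging = 7.111.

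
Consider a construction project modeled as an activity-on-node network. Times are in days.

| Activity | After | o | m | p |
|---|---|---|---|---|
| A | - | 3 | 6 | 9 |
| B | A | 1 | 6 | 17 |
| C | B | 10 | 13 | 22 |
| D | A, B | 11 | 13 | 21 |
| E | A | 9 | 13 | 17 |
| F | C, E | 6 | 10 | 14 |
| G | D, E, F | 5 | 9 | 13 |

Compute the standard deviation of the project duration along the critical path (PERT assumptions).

3.96 days

te_A = (3 + 4·6 + 9)/6 = 36/6 = 6; σ²_A = ((9−3)/6)² = 1.000
te_B = (1 + 4·6 + 17)/6 = 42/6 = 7; σ²_B = ((17−1)/6)² = 7.111
te_C = (10 + 4·13 + 22)/6 = 84/6 = 14; σ²_C = ((22−10)/6)² = 4.000
te_D = (11 + 4·13 + 21)/6 = 84/6 = 14; σ²_D = ((21−11)/6)² = 2.778
te_E = (9 + 4·13 + 17)/6 = 78/6 = 13; σ²_E = ((17−9)/6)² = 1.778
te_F = (6 + 4·10 + 14)/6 = 60/6 = 10; σ²_F = ((14−6)/6)² = 1.778
te_G = (5 + 4·9 + 13)/6 = 54/6 = 9; σ²_G = ((13−5)/6)² = 1.778

Forward pass:
ES_A = 0; EF_A = 6
ES_B = 6; EF_B = 6+7 = 13
ES_C = 13; EF_C = 13+14 = 27
ES_D = max(EF_A=6, EF_B=13) = 13; EF_D = 13+14 = 27
ES_E = 6; EF_E = 6+13 = 19
ES_F = max(EF_C=27, EF_E=19) = 27; EF_F = 27+10 = 37
ES_G = max(EF_D=27, EF_E=19, EF_F=37) = 37; EF_G = 37+9 = 46
Expected project duration μ = 46 days. Critical path: A → B → C → F → G.

Variance along critical path = 1.000 + 7.111 + 4.000 + 1.778 + 1.778 = 15.667
σ = √15.667 = 3.958 days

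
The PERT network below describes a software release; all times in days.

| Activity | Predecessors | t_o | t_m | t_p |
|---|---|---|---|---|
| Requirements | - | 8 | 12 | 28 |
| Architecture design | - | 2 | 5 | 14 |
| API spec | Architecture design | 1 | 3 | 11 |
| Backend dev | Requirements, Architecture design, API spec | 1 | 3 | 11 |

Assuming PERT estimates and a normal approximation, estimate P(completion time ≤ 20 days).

te_Requirements = (8 + 4·12 + 28)/6 = 84/6 = 14; σ²_Requirements = ((28−8)/6)² = 11.111
te_Architecture design = (2 + 4·5 + 14)/6 = 36/6 = 6; σ²_Architecture design = ((14−2)/6)² = 4.000
te_API spec = (1 + 4·3 + 11)/6 = 24/6 = 4; σ²_API spec = ((11−1)/6)² = 2.778
te_Backend dev = (1 + 4·3 + 11)/6 = 24/6 = 4; σ²_Backend dev = ((11−1)/6)² = 2.778

Forward pass:
ES_Requirements = 0; EF_Requirements = 14
ES_Architecture design = 0; EF_Architecture design = 6
ES_API spec = 6; EF_API spec = 6+4 = 10
ES_Backend dev = max(EF_Requirements=14, EF_Architecture design=6, EF_API spec=10) = 14; EF_Backend dev = 14+4 = 18
Expected project duration μ = 18 days. Critical path: Requirements → Backend dev.

Variance along critical path = 11.111 + 2.778 = 13.889; σ = √13.889 = 3.727 days.
Z = (20 − 18) / 3.727 = 0.537
P(T ≤ 20) = Φ(0.537) ≈ 0.704

0.704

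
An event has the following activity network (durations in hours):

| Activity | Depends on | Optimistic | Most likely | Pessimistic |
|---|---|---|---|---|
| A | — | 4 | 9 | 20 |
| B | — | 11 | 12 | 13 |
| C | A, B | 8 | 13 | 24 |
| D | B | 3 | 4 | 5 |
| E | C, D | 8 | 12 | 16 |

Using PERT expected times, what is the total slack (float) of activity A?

2 hours

te_A = (4 + 4·9 + 20)/6 = 60/6 = 10
te_B = (11 + 4·12 + 13)/6 = 72/6 = 12
te_C = (8 + 4·13 + 24)/6 = 84/6 = 14
te_D = (3 + 4·4 + 5)/6 = 24/6 = 4
te_E = (8 + 4·12 + 16)/6 = 72/6 = 12

Forward pass:
ES_A = 0; EF_A = 10
ES_B = 0; EF_B = 12
ES_C = max(EF_A=10, EF_B=12) = 12; EF_C = 12+14 = 26
ES_D = 12; EF_D = 12+4 = 16
ES_E = max(EF_C=26, EF_D=16) = 26; EF_E = 26+12 = 38
Expected project duration μ = 38 hours. Critical path: B → C → E.

Backward pass:
LF_E = 38; LS_E = 38−12 = 26
LF_D = LS_E = 26; LS_D = 26−4 = 22
LF_C = LS_E = 26; LS_C = 26−14 = 12
LF_B = min(LS_C=12, LS_D=22) = 12; LS_B = 12−12 = 0
LF_A = LS_C = 12; LS_A = 12−10 = 2
Slack_A = LS_A − ES_A = 2 − 0 = 2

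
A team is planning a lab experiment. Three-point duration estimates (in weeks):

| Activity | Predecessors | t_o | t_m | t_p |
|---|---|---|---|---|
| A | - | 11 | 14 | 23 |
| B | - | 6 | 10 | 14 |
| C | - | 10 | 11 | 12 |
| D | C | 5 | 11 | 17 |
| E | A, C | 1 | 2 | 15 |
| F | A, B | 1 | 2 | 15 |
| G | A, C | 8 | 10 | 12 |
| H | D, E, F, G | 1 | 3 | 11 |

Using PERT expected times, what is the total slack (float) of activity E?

te_A = (11 + 4·14 + 23)/6 = 90/6 = 15
te_B = (6 + 4·10 + 14)/6 = 60/6 = 10
te_C = (10 + 4·11 + 12)/6 = 66/6 = 11
te_D = (5 + 4·11 + 17)/6 = 66/6 = 11
te_E = (1 + 4·2 + 15)/6 = 24/6 = 4
te_F = (1 + 4·2 + 15)/6 = 24/6 = 4
te_G = (8 + 4·10 + 12)/6 = 60/6 = 10
te_H = (1 + 4·3 + 11)/6 = 24/6 = 4

Forward pass:
ES_A = 0; EF_A = 15
ES_B = 0; EF_B = 10
ES_C = 0; EF_C = 11
ES_D = 11; EF_D = 11+11 = 22
ES_E = max(EF_A=15, EF_C=11) = 15; EF_E = 15+4 = 19
ES_F = max(EF_A=15, EF_B=10) = 15; EF_F = 15+4 = 19
ES_G = max(EF_A=15, EF_C=11) = 15; EF_G = 15+10 = 25
ES_H = max(EF_D=22, EF_E=19, EF_F=19, EF_G=25) = 25; EF_H = 25+4 = 29
Expected project duration μ = 29 weeks. Critical path: A → G → H.

Backward pass:
LF_H = 29; LS_H = 29−4 = 25
LF_G = LS_H = 25; LS_G = 25−10 = 15
LF_F = LS_H = 25; LS_F = 25−4 = 21
LF_E = LS_H = 25; LS_E = 25−4 = 21
LF_D = LS_H = 25; LS_D = 25−11 = 14
LF_C = min(LS_D=14, LS_E=21, LS_G=15) = 14; LS_C = 14−11 = 3
LF_B = LS_F = 21; LS_B = 21−10 = 11
LF_A = min(LS_E=21, LS_F=21, LS_G=15) = 15; LS_A = 15−15 = 0
Slack_E = LS_E − ES_E = 21 − 15 = 6

6 weeks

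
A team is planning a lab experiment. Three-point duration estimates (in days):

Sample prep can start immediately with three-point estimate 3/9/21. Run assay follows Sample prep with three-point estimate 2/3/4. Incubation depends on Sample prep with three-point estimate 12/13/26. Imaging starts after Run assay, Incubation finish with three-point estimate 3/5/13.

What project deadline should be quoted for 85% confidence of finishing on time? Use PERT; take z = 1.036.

te_Sample prep = (3 + 4·9 + 21)/6 = 60/6 = 10; σ²_Sample prep = ((21−3)/6)² = 9.000
te_Run assay = (2 + 4·3 + 4)/6 = 18/6 = 3; σ²_Run assay = ((4−2)/6)² = 0.111
te_Incubation = (12 + 4·13 + 26)/6 = 90/6 = 15; σ²_Incubation = ((26−12)/6)² = 5.444
te_Imaging = (3 + 4·5 + 13)/6 = 36/6 = 6; σ²_Imaging = ((13−3)/6)² = 2.778

Forward pass:
ES_Sample prep = 0; EF_Sample prep = 10
ES_Run assay = 10; EF_Run assay = 10+3 = 13
ES_Incubation = 10; EF_Incubation = 10+15 = 25
ES_Imaging = max(EF_Run assay=13, EF_Incubation=25) = 25; EF_Imaging = 25+6 = 31
Expected project duration μ = 31 days. Critical path: Sample prep → Incubation → Imaging.

Variance along critical path = 9.000 + 5.444 + 2.778 = 17.222; σ = 4.150 days.
D = μ + z·σ = 31 + 1.036·4.150 = 35.3 days

35.3 days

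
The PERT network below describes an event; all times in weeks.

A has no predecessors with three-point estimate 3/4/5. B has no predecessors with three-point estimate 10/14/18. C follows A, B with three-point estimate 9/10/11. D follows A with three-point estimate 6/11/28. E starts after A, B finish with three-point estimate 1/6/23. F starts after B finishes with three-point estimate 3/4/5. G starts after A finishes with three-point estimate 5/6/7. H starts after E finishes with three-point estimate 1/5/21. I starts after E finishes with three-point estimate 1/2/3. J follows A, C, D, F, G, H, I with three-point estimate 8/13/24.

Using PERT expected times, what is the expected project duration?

43 weeks

te_A = (3 + 4·4 + 5)/6 = 24/6 = 4
te_B = (10 + 4·14 + 18)/6 = 84/6 = 14
te_C = (9 + 4·10 + 11)/6 = 60/6 = 10
te_D = (6 + 4·11 + 28)/6 = 78/6 = 13
te_E = (1 + 4·6 + 23)/6 = 48/6 = 8
te_F = (3 + 4·4 + 5)/6 = 24/6 = 4
te_G = (5 + 4·6 + 7)/6 = 36/6 = 6
te_H = (1 + 4·5 + 21)/6 = 42/6 = 7
te_I = (1 + 4·2 + 3)/6 = 12/6 = 2
te_J = (8 + 4·13 + 24)/6 = 84/6 = 14

Forward pass:
ES_A = 0; EF_A = 4
ES_B = 0; EF_B = 14
ES_C = max(EF_A=4, EF_B=14) = 14; EF_C = 14+10 = 24
ES_D = 4; EF_D = 4+13 = 17
ES_E = max(EF_A=4, EF_B=14) = 14; EF_E = 14+8 = 22
ES_F = 14; EF_F = 14+4 = 18
ES_G = 4; EF_G = 4+6 = 10
ES_H = 22; EF_H = 22+7 = 29
ES_I = 22; EF_I = 22+2 = 24
ES_J = max(EF_A=4, EF_C=24, EF_D=17, EF_F=18, EF_G=10, EF_H=29, EF_I=24) = 29; EF_J = 29+14 = 43
Expected project duration μ = 43 weeks. Critical path: B → E → H → J.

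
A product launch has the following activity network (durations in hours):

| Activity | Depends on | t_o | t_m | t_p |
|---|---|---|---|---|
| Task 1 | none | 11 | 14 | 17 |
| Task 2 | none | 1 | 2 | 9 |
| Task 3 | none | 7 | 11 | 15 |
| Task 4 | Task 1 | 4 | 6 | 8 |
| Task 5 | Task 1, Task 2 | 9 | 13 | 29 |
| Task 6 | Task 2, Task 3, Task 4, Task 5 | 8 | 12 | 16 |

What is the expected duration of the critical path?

41 hours

te_Task 1 = (11 + 4·14 + 17)/6 = 84/6 = 14
te_Task 2 = (1 + 4·2 + 9)/6 = 18/6 = 3
te_Task 3 = (7 + 4·11 + 15)/6 = 66/6 = 11
te_Task 4 = (4 + 4·6 + 8)/6 = 36/6 = 6
te_Task 5 = (9 + 4·13 + 29)/6 = 90/6 = 15
te_Task 6 = (8 + 4·12 + 16)/6 = 72/6 = 12

Forward pass:
ES_Task 1 = 0; EF_Task 1 = 14
ES_Task 2 = 0; EF_Task 2 = 3
ES_Task 3 = 0; EF_Task 3 = 11
ES_Task 4 = 14; EF_Task 4 = 14+6 = 20
ES_Task 5 = max(EF_Task 1=14, EF_Task 2=3) = 14; EF_Task 5 = 14+15 = 29
ES_Task 6 = max(EF_Task 2=3, EF_Task 3=11, EF_Task 4=20, EF_Task 5=29) = 29; EF_Task 6 = 29+12 = 41
Expected project duration μ = 41 hours. Critical path: Task 1 → Task 5 → Task 6.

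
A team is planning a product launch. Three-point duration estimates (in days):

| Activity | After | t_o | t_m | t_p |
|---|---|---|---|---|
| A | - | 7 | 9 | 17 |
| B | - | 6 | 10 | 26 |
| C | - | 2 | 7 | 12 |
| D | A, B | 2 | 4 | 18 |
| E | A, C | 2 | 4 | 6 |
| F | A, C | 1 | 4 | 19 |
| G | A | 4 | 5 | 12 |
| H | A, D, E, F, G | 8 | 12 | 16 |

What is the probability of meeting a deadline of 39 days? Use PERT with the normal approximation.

te_A = (7 + 4·9 + 17)/6 = 60/6 = 10; σ²_A = ((17−7)/6)² = 2.778
te_B = (6 + 4·10 + 26)/6 = 72/6 = 12; σ²_B = ((26−6)/6)² = 11.111
te_C = (2 + 4·7 + 12)/6 = 42/6 = 7; σ²_C = ((12−2)/6)² = 2.778
te_D = (2 + 4·4 + 18)/6 = 36/6 = 6; σ²_D = ((18−2)/6)² = 7.111
te_E = (2 + 4·4 + 6)/6 = 24/6 = 4; σ²_E = ((6−2)/6)² = 0.444
te_F = (1 + 4·4 + 19)/6 = 36/6 = 6; σ²_F = ((19−1)/6)² = 9.000
te_G = (4 + 4·5 + 12)/6 = 36/6 = 6; σ²_G = ((12−4)/6)² = 1.778
te_H = (8 + 4·12 + 16)/6 = 72/6 = 12; σ²_H = ((16−8)/6)² = 1.778

Forward pass:
ES_A = 0; EF_A = 10
ES_B = 0; EF_B = 12
ES_C = 0; EF_C = 7
ES_D = max(EF_A=10, EF_B=12) = 12; EF_D = 12+6 = 18
ES_E = max(EF_A=10, EF_C=7) = 10; EF_E = 10+4 = 14
ES_F = max(EF_A=10, EF_C=7) = 10; EF_F = 10+6 = 16
ES_G = 10; EF_G = 10+6 = 16
ES_H = max(EF_A=10, EF_D=18, EF_E=14, EF_F=16, EF_G=16) = 18; EF_H = 18+12 = 30
Expected project duration μ = 30 days. Critical path: B → D → H.

Variance along critical path = 11.111 + 7.111 + 1.778 = 20.000; σ = √20.000 = 4.472 days.
Z = (39 − 30) / 4.472 = 2.012
P(T ≤ 39) = Φ(2.012) ≈ 0.978

0.978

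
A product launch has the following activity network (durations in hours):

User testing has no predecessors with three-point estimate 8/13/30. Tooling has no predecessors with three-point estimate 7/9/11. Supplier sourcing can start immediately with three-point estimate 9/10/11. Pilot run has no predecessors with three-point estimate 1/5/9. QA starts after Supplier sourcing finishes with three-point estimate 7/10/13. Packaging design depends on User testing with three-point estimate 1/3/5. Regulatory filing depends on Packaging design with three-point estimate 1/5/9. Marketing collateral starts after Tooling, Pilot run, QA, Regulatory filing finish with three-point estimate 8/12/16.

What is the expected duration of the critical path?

35 hours

te_User testing = (8 + 4·13 + 30)/6 = 90/6 = 15
te_Tooling = (7 + 4·9 + 11)/6 = 54/6 = 9
te_Supplier sourcing = (9 + 4·10 + 11)/6 = 60/6 = 10
te_Pilot run = (1 + 4·5 + 9)/6 = 30/6 = 5
te_QA = (7 + 4·10 + 13)/6 = 60/6 = 10
te_Packaging design = (1 + 4·3 + 5)/6 = 18/6 = 3
te_Regulatory filing = (1 + 4·5 + 9)/6 = 30/6 = 5
te_Marketing collateral = (8 + 4·12 + 16)/6 = 72/6 = 12

Forward pass:
ES_User testing = 0; EF_User testing = 15
ES_Tooling = 0; EF_Tooling = 9
ES_Supplier sourcing = 0; EF_Supplier sourcing = 10
ES_Pilot run = 0; EF_Pilot run = 5
ES_QA = 10; EF_QA = 10+10 = 20
ES_Packaging design = 15; EF_Packaging design = 15+3 = 18
ES_Regulatory filing = 18; EF_Regulatory filing = 18+5 = 23
ES_Marketing collateral = max(EF_Tooling=9, EF_Pilot run=5, EF_QA=20, EF_Regulatory filing=23) = 23; EF_Marketing collateral = 23+12 = 35
Expected project duration μ = 35 hours. Critical path: User testing → Packaging design → Regulatory filing → Marketing collateral.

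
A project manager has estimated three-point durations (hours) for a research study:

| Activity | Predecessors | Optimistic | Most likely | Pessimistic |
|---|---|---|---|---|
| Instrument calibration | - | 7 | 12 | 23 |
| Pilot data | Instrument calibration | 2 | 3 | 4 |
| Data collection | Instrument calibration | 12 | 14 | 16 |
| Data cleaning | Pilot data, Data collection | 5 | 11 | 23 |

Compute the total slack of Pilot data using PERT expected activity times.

te_Instrument calibration = (7 + 4·12 + 23)/6 = 78/6 = 13
te_Pilot data = (2 + 4·3 + 4)/6 = 18/6 = 3
te_Data collection = (12 + 4·14 + 16)/6 = 84/6 = 14
te_Data cleaning = (5 + 4·11 + 23)/6 = 72/6 = 12

Forward pass:
ES_Instrument calibration = 0; EF_Instrument calibration = 13
ES_Pilot data = 13; EF_Pilot data = 13+3 = 16
ES_Data collection = 13; EF_Data collection = 13+14 = 27
ES_Data cleaning = max(EF_Pilot data=16, EF_Data collection=27) = 27; EF_Data cleaning = 27+12 = 39
Expected project duration μ = 39 hours. Critical path: Instrument calibration → Data collection → Data cleaning.

Backward pass:
LF_Data cleaning = 39; LS_Data cleaning = 39−12 = 27
LF_Data collection = LS_Data cleaning = 27; LS_Data collection = 27−14 = 13
LF_Pilot data = LS_Data cleaning = 27; LS_Pilot data = 27−3 = 24
LF_Instrument calibration = min(LS_Pilot data=24, LS_Data collection=13) = 13; LS_Instrument calibration = 13−13 = 0
Slack_Pilot data = LS_Pilot data − ES_Pilot data = 24 − 13 = 11

11 hours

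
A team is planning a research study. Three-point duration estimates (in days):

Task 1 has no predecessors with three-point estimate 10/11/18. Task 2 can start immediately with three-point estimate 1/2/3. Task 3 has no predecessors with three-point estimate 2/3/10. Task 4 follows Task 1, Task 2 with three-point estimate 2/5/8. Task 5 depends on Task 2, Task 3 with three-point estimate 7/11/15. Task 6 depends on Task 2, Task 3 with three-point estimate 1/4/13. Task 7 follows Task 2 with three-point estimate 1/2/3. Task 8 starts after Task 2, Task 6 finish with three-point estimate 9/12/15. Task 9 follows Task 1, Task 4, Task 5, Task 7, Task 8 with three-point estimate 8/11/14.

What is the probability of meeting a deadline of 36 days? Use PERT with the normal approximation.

te_Task 1 = (10 + 4·11 + 18)/6 = 72/6 = 12; σ²_Task 1 = ((18−10)/6)² = 1.778
te_Task 2 = (1 + 4·2 + 3)/6 = 12/6 = 2; σ²_Task 2 = ((3−1)/6)² = 0.111
te_Task 3 = (2 + 4·3 + 10)/6 = 24/6 = 4; σ²_Task 3 = ((10−2)/6)² = 1.778
te_Task 4 = (2 + 4·5 + 8)/6 = 30/6 = 5; σ²_Task 4 = ((8−2)/6)² = 1.000
te_Task 5 = (7 + 4·11 + 15)/6 = 66/6 = 11; σ²_Task 5 = ((15−7)/6)² = 1.778
te_Task 6 = (1 + 4·4 + 13)/6 = 30/6 = 5; σ²_Task 6 = ((13−1)/6)² = 4.000
te_Task 7 = (1 + 4·2 + 3)/6 = 12/6 = 2; σ²_Task 7 = ((3−1)/6)² = 0.111
te_Task 8 = (9 + 4·12 + 15)/6 = 72/6 = 12; σ²_Task 8 = ((15−9)/6)² = 1.000
te_Task 9 = (8 + 4·11 + 14)/6 = 66/6 = 11; σ²_Task 9 = ((14−8)/6)² = 1.000

Forward pass:
ES_Task 1 = 0; EF_Task 1 = 12
ES_Task 2 = 0; EF_Task 2 = 2
ES_Task 3 = 0; EF_Task 3 = 4
ES_Task 4 = max(EF_Task 1=12, EF_Task 2=2) = 12; EF_Task 4 = 12+5 = 17
ES_Task 5 = max(EF_Task 2=2, EF_Task 3=4) = 4; EF_Task 5 = 4+11 = 15
ES_Task 6 = max(EF_Task 2=2, EF_Task 3=4) = 4; EF_Task 6 = 4+5 = 9
ES_Task 7 = 2; EF_Task 7 = 2+2 = 4
ES_Task 8 = max(EF_Task 2=2, EF_Task 6=9) = 9; EF_Task 8 = 9+12 = 21
ES_Task 9 = max(EF_Task 1=12, EF_Task 4=17, EF_Task 5=15, EF_Task 7=4, EF_Task 8=21) = 21; EF_Task 9 = 21+11 = 32
Expected project duration μ = 32 days. Critical path: Task 3 → Task 6 → Task 8 → Task 9.

Variance along critical path = 1.778 + 4.000 + 1.000 + 1.000 = 7.778; σ = √7.778 = 2.789 days.
Z = (36 − 32) / 2.789 = 1.434
P(T ≤ 36) = Φ(1.434) ≈ 0.924

0.924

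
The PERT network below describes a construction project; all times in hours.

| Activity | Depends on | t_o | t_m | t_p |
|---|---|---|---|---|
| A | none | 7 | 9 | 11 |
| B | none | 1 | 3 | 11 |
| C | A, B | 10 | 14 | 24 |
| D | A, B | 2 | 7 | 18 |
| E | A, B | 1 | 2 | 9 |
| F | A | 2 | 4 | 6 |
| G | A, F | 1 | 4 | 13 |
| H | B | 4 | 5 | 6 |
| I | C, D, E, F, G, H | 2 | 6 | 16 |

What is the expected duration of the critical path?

31 hours

te_A = (7 + 4·9 + 11)/6 = 54/6 = 9
te_B = (1 + 4·3 + 11)/6 = 24/6 = 4
te_C = (10 + 4·14 + 24)/6 = 90/6 = 15
te_D = (2 + 4·7 + 18)/6 = 48/6 = 8
te_E = (1 + 4·2 + 9)/6 = 18/6 = 3
te_F = (2 + 4·4 + 6)/6 = 24/6 = 4
te_G = (1 + 4·4 + 13)/6 = 30/6 = 5
te_H = (4 + 4·5 + 6)/6 = 30/6 = 5
te_I = (2 + 4·6 + 16)/6 = 42/6 = 7

Forward pass:
ES_A = 0; EF_A = 9
ES_B = 0; EF_B = 4
ES_C = max(EF_A=9, EF_B=4) = 9; EF_C = 9+15 = 24
ES_D = max(EF_A=9, EF_B=4) = 9; EF_D = 9+8 = 17
ES_E = max(EF_A=9, EF_B=4) = 9; EF_E = 9+3 = 12
ES_F = 9; EF_F = 9+4 = 13
ES_G = max(EF_A=9, EF_F=13) = 13; EF_G = 13+5 = 18
ES_H = 4; EF_H = 4+5 = 9
ES_I = max(EF_C=24, EF_D=17, EF_E=12, EF_F=13, EF_G=18, EF_H=9) = 24; EF_I = 24+7 = 31
Expected project duration μ = 31 hours. Critical path: A → C → I.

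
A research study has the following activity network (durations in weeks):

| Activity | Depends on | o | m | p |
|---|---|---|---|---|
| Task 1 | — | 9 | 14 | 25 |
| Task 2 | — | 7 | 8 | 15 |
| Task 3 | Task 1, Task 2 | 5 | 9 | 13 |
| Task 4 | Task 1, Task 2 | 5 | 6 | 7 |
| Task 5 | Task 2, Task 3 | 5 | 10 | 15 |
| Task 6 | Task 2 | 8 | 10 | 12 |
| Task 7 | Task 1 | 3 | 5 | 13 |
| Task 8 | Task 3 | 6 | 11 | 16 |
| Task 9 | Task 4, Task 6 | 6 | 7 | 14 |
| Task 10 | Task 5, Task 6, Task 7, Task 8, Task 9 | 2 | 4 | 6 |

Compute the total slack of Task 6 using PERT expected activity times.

te_Task 1 = (9 + 4·14 + 25)/6 = 90/6 = 15
te_Task 2 = (7 + 4·8 + 15)/6 = 54/6 = 9
te_Task 3 = (5 + 4·9 + 13)/6 = 54/6 = 9
te_Task 4 = (5 + 4·6 + 7)/6 = 36/6 = 6
te_Task 5 = (5 + 4·10 + 15)/6 = 60/6 = 10
te_Task 6 = (8 + 4·10 + 12)/6 = 60/6 = 10
te_Task 7 = (3 + 4·5 + 13)/6 = 36/6 = 6
te_Task 8 = (6 + 4·11 + 16)/6 = 66/6 = 11
te_Task 9 = (6 + 4·7 + 14)/6 = 48/6 = 8
te_Task 10 = (2 + 4·4 + 6)/6 = 24/6 = 4

Forward pass:
ES_Task 1 = 0; EF_Task 1 = 15
ES_Task 2 = 0; EF_Task 2 = 9
ES_Task 3 = max(EF_Task 1=15, EF_Task 2=9) = 15; EF_Task 3 = 15+9 = 24
ES_Task 4 = max(EF_Task 1=15, EF_Task 2=9) = 15; EF_Task 4 = 15+6 = 21
ES_Task 5 = max(EF_Task 2=9, EF_Task 3=24) = 24; EF_Task 5 = 24+10 = 34
ES_Task 6 = 9; EF_Task 6 = 9+10 = 19
ES_Task 7 = 15; EF_Task 7 = 15+6 = 21
ES_Task 8 = 24; EF_Task 8 = 24+11 = 35
ES_Task 9 = max(EF_Task 4=21, EF_Task 6=19) = 21; EF_Task 9 = 21+8 = 29
ES_Task 10 = max(EF_Task 5=34, EF_Task 6=19, EF_Task 7=21, EF_Task 8=35, EF_Task 9=29) = 35; EF_Task 10 = 35+4 = 39
Expected project duration μ = 39 weeks. Critical path: Task 1 → Task 3 → Task 8 → Task 10.

Backward pass:
LF_Task 10 = 39; LS_Task 10 = 39−4 = 35
LF_Task 9 = LS_Task 10 = 35; LS_Task 9 = 35−8 = 27
LF_Task 8 = LS_Task 10 = 35; LS_Task 8 = 35−11 = 24
LF_Task 7 = LS_Task 10 = 35; LS_Task 7 = 35−6 = 29
LF_Task 6 = min(LS_Task 9=27, LS_Task 10=35) = 27; LS_Task 6 = 27−10 = 17
LF_Task 5 = LS_Task 10 = 35; LS_Task 5 = 35−10 = 25
LF_Task 4 = LS_Task 9 = 27; LS_Task 4 = 27−6 = 21
LF_Task 3 = min(LS_Task 5=25, LS_Task 8=24) = 24; LS_Task 3 = 24−9 = 15
LF_Task 2 = min(LS_Task 3=15, LS_Task 4=21, LS_Task 5=25, LS_Task 6=17) = 15; LS_Task 2 = 15−9 = 6
LF_Task 1 = min(LS_Task 3=15, LS_Task 4=21, LS_Task 7=29) = 15; LS_Task 1 = 15−15 = 0
Slack_Task 6 = LS_Task 6 − ES_Task 6 = 17 − 9 = 8

8 weeks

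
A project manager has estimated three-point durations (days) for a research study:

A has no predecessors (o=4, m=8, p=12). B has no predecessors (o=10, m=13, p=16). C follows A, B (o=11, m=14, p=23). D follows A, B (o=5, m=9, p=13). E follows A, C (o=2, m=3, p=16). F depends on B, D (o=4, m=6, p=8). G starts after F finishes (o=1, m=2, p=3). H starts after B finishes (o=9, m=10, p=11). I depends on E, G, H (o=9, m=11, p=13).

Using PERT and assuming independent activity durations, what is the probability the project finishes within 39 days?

te_A = (4 + 4·8 + 12)/6 = 48/6 = 8; σ²_A = ((12−4)/6)² = 1.778
te_B = (10 + 4·13 + 16)/6 = 78/6 = 13; σ²_B = ((16−10)/6)² = 1.000
te_C = (11 + 4·14 + 23)/6 = 90/6 = 15; σ²_C = ((23−11)/6)² = 4.000
te_D = (5 + 4·9 + 13)/6 = 54/6 = 9; σ²_D = ((13−5)/6)² = 1.778
te_E = (2 + 4·3 + 16)/6 = 30/6 = 5; σ²_E = ((16−2)/6)² = 5.444
te_F = (4 + 4·6 + 8)/6 = 36/6 = 6; σ²_F = ((8−4)/6)² = 0.444
te_G = (1 + 4·2 + 3)/6 = 12/6 = 2; σ²_G = ((3−1)/6)² = 0.111
te_H = (9 + 4·10 + 11)/6 = 60/6 = 10; σ²_H = ((11−9)/6)² = 0.111
te_I = (9 + 4·11 + 13)/6 = 66/6 = 11; σ²_I = ((13−9)/6)² = 0.444

Forward pass:
ES_A = 0; EF_A = 8
ES_B = 0; EF_B = 13
ES_C = max(EF_A=8, EF_B=13) = 13; EF_C = 13+15 = 28
ES_D = max(EF_A=8, EF_B=13) = 13; EF_D = 13+9 = 22
ES_E = max(EF_A=8, EF_C=28) = 28; EF_E = 28+5 = 33
ES_F = max(EF_B=13, EF_D=22) = 22; EF_F = 22+6 = 28
ES_G = 28; EF_G = 28+2 = 30
ES_H = 13; EF_H = 13+10 = 23
ES_I = max(EF_E=33, EF_G=30, EF_H=23) = 33; EF_I = 33+11 = 44
Expected project duration μ = 44 days. Critical path: B → C → E → I.

Variance along critical path = 1.000 + 4.000 + 5.444 + 0.444 = 10.889; σ = √10.889 = 3.300 days.
Z = (39 − 44) / 3.300 = -1.515
P(T ≤ 39) = Φ(-1.515) ≈ 0.065

0.065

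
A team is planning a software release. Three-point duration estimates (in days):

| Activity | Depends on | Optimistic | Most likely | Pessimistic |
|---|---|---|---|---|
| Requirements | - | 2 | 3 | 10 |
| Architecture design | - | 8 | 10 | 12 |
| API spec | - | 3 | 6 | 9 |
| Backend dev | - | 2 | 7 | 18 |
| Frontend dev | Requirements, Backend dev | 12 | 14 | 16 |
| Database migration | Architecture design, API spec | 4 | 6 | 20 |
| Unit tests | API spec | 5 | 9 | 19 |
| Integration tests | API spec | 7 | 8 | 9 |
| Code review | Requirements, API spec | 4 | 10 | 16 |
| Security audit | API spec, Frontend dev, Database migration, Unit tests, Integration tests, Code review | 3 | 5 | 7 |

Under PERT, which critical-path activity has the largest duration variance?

Backend dev

te_Requirements = (2 + 4·3 + 10)/6 = 24/6 = 4; σ²_Requirements = ((10−2)/6)² = 1.778
te_Architecture design = (8 + 4·10 + 12)/6 = 60/6 = 10; σ²_Architecture design = ((12−8)/6)² = 0.444
te_API spec = (3 + 4·6 + 9)/6 = 36/6 = 6; σ²_API spec = ((9−3)/6)² = 1.000
te_Backend dev = (2 + 4·7 + 18)/6 = 48/6 = 8; σ²_Backend dev = ((18−2)/6)² = 7.111
te_Frontend dev = (12 + 4·14 + 16)/6 = 84/6 = 14; σ²_Frontend dev = ((16−12)/6)² = 0.444
te_Database migration = (4 + 4·6 + 20)/6 = 48/6 = 8; σ²_Database migration = ((20−4)/6)² = 7.111
te_Unit tests = (5 + 4·9 + 19)/6 = 60/6 = 10; σ²_Unit tests = ((19−5)/6)² = 5.444
te_Integration tests = (7 + 4·8 + 9)/6 = 48/6 = 8; σ²_Integration tests = ((9−7)/6)² = 0.111
te_Code review = (4 + 4·10 + 16)/6 = 60/6 = 10; σ²_Code review = ((16−4)/6)² = 4.000
te_Security audit = (3 + 4·5 + 7)/6 = 30/6 = 5; σ²_Security audit = ((7−3)/6)² = 0.444

Forward pass:
ES_Requirements = 0; EF_Requirements = 4
ES_Architecture design = 0; EF_Architecture design = 10
ES_API spec = 0; EF_API spec = 6
ES_Backend dev = 0; EF_Backend dev = 8
ES_Frontend dev = max(EF_Requirements=4, EF_Backend dev=8) = 8; EF_Frontend dev = 8+14 = 22
ES_Database migration = max(EF_Architecture design=10, EF_API spec=6) = 10; EF_Database migration = 10+8 = 18
ES_Unit tests = 6; EF_Unit tests = 6+10 = 16
ES_Integration tests = 6; EF_Integration tests = 6+8 = 14
ES_Code review = max(EF_Requirements=4, EF_API spec=6) = 6; EF_Code review = 6+10 = 16
ES_Security audit = max(EF_API spec=6, EF_Frontend dev=22, EF_Database migration=18, EF_Unit tests=16, EF_Integration tests=14, EF_Code review=16) = 22; EF_Security audit = 22+5 = 27
Expected project duration μ = 27 days. Critical path: Backend dev → Frontend dev → Security audit.

Variances on critical path: σ²_Backend dev=7.111, σ²_Frontend dev=0.444, σ²_Security audit=0.444.
Largest is σ²_Backend dev = 7.111.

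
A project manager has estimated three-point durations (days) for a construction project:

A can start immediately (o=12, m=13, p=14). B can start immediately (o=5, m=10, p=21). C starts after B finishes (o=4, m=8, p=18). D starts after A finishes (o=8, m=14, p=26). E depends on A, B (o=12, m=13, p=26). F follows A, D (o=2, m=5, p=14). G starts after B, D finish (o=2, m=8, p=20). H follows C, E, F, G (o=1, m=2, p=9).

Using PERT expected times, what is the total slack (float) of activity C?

te_A = (12 + 4·13 + 14)/6 = 78/6 = 13
te_B = (5 + 4·10 + 21)/6 = 66/6 = 11
te_C = (4 + 4·8 + 18)/6 = 54/6 = 9
te_D = (8 + 4·14 + 26)/6 = 90/6 = 15
te_E = (12 + 4·13 + 26)/6 = 90/6 = 15
te_F = (2 + 4·5 + 14)/6 = 36/6 = 6
te_G = (2 + 4·8 + 20)/6 = 54/6 = 9
te_H = (1 + 4·2 + 9)/6 = 18/6 = 3

Forward pass:
ES_A = 0; EF_A = 13
ES_B = 0; EF_B = 11
ES_C = 11; EF_C = 11+9 = 20
ES_D = 13; EF_D = 13+15 = 28
ES_E = max(EF_A=13, EF_B=11) = 13; EF_E = 13+15 = 28
ES_F = max(EF_A=13, EF_D=28) = 28; EF_F = 28+6 = 34
ES_G = max(EF_B=11, EF_D=28) = 28; EF_G = 28+9 = 37
ES_H = max(EF_C=20, EF_E=28, EF_F=34, EF_G=37) = 37; EF_H = 37+3 = 40
Expected project duration μ = 40 days. Critical path: A → D → G → H.

Backward pass:
LF_H = 40; LS_H = 40−3 = 37
LF_G = LS_H = 37; LS_G = 37−9 = 28
LF_F = LS_H = 37; LS_F = 37−6 = 31
LF_E = LS_H = 37; LS_E = 37−15 = 22
LF_D = min(LS_F=31, LS_G=28) = 28; LS_D = 28−15 = 13
LF_C = LS_H = 37; LS_C = 37−9 = 28
LF_B = min(LS_C=28, LS_E=22, LS_G=28) = 22; LS_B = 22−11 = 11
LF_A = min(LS_D=13, LS_E=22, LS_F=31) = 13; LS_A = 13−13 = 0
Slack_C = LS_C − ES_C = 28 − 11 = 17

17 days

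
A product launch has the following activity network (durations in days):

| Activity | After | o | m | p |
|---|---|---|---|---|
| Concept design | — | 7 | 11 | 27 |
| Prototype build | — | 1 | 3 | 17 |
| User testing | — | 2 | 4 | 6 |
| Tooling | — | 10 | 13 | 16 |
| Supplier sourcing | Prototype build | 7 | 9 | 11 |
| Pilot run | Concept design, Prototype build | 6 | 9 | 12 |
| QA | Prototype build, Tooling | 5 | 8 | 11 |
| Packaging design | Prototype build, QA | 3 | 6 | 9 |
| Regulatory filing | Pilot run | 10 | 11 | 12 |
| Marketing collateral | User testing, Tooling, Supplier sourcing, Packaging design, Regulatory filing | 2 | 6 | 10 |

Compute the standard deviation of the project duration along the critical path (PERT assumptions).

3.74 days

te_Concept design = (7 + 4·11 + 27)/6 = 78/6 = 13; σ²_Concept design = ((27−7)/6)² = 11.111
te_Prototype build = (1 + 4·3 + 17)/6 = 30/6 = 5; σ²_Prototype build = ((17−1)/6)² = 7.111
te_User testing = (2 + 4·4 + 6)/6 = 24/6 = 4; σ²_User testing = ((6−2)/6)² = 0.444
te_Tooling = (10 + 4·13 + 16)/6 = 78/6 = 13; σ²_Tooling = ((16−10)/6)² = 1.000
te_Supplier sourcing = (7 + 4·9 + 11)/6 = 54/6 = 9; σ²_Supplier sourcing = ((11−7)/6)² = 0.444
te_Pilot run = (6 + 4·9 + 12)/6 = 54/6 = 9; σ²_Pilot run = ((12−6)/6)² = 1.000
te_QA = (5 + 4·8 + 11)/6 = 48/6 = 8; σ²_QA = ((11−5)/6)² = 1.000
te_Packaging design = (3 + 4·6 + 9)/6 = 36/6 = 6; σ²_Packaging design = ((9−3)/6)² = 1.000
te_Regulatory filing = (10 + 4·11 + 12)/6 = 66/6 = 11; σ²_Regulatory filing = ((12−10)/6)² = 0.111
te_Marketing collateral = (2 + 4·6 + 10)/6 = 36/6 = 6; σ²_Marketing collateral = ((10−2)/6)² = 1.778

Forward pass:
ES_Concept design = 0; EF_Concept design = 13
ES_Prototype build = 0; EF_Prototype build = 5
ES_User testing = 0; EF_User testing = 4
ES_Tooling = 0; EF_Tooling = 13
ES_Supplier sourcing = 5; EF_Supplier sourcing = 5+9 = 14
ES_Pilot run = max(EF_Concept design=13, EF_Prototype build=5) = 13; EF_Pilot run = 13+9 = 22
ES_QA = max(EF_Prototype build=5, EF_Tooling=13) = 13; EF_QA = 13+8 = 21
ES_Packaging design = max(EF_Prototype build=5, EF_QA=21) = 21; EF_Packaging design = 21+6 = 27
ES_Regulatory filing = 22; EF_Regulatory filing = 22+11 = 33
ES_Marketing collateral = max(EF_User testing=4, EF_Tooling=13, EF_Supplier sourcing=14, EF_Packaging design=27, EF_Regulatory filing=33) = 33; EF_Marketing collateral = 33+6 = 39
Expected project duration μ = 39 days. Critical path: Concept design → Pilot run → Regulatory filing → Marketing collateral.

Variance along critical path = 11.111 + 1.000 + 0.111 + 1.778 = 14.000
σ = √14.000 = 3.742 days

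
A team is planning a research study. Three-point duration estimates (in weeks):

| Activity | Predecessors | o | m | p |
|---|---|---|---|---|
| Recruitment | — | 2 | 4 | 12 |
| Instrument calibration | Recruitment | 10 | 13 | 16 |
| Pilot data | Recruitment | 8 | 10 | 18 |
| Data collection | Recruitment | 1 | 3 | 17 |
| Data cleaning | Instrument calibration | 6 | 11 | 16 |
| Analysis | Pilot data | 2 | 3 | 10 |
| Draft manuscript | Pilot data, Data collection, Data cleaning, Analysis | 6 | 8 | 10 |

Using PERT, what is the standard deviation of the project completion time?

2.65 weeks

te_Recruitment = (2 + 4·4 + 12)/6 = 30/6 = 5; σ²_Recruitment = ((12−2)/6)² = 2.778
te_Instrument calibration = (10 + 4·13 + 16)/6 = 78/6 = 13; σ²_Instrument calibration = ((16−10)/6)² = 1.000
te_Pilot data = (8 + 4·10 + 18)/6 = 66/6 = 11; σ²_Pilot data = ((18−8)/6)² = 2.778
te_Data collection = (1 + 4·3 + 17)/6 = 30/6 = 5; σ²_Data collection = ((17−1)/6)² = 7.111
te_Data cleaning = (6 + 4·11 + 16)/6 = 66/6 = 11; σ²_Data cleaning = ((16−6)/6)² = 2.778
te_Analysis = (2 + 4·3 + 10)/6 = 24/6 = 4; σ²_Analysis = ((10−2)/6)² = 1.778
te_Draft manuscript = (6 + 4·8 + 10)/6 = 48/6 = 8; σ²_Draft manuscript = ((10−6)/6)² = 0.444

Forward pass:
ES_Recruitment = 0; EF_Recruitment = 5
ES_Instrument calibration = 5; EF_Instrument calibration = 5+13 = 18
ES_Pilot data = 5; EF_Pilot data = 5+11 = 16
ES_Data collection = 5; EF_Data collection = 5+5 = 10
ES_Data cleaning = 18; EF_Data cleaning = 18+11 = 29
ES_Analysis = 16; EF_Analysis = 16+4 = 20
ES_Draft manuscript = max(EF_Pilot data=16, EF_Data collection=10, EF_Data cleaning=29, EF_Analysis=20) = 29; EF_Draft manuscript = 29+8 = 37
Expected project duration μ = 37 weeks. Critical path: Recruitment → Instrument calibration → Data cleaning → Draft manuscript.

Variance along critical path = 2.778 + 1.000 + 2.778 + 0.444 = 7.000
σ = √7.000 = 2.646 weeks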